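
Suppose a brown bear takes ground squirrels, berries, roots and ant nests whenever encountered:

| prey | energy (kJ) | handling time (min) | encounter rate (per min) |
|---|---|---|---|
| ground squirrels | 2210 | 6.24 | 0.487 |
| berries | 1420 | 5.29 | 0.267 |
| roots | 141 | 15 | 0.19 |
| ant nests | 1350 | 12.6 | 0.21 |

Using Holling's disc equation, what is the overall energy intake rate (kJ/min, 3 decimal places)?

161.291 kJ/min

R = Σλ_iE_i / (1 + Σλ_ih_i)
Numerator: 0.487×2210 + 0.267×1420 + 0.19×141 + 0.21×1350 = 1766
Denominator: 1 + 0.487×6.24 + 0.267×5.29 + 0.19×15 + 0.21×12.6 = 10.95
R = 1766/10.95 = 161.3 kJ/min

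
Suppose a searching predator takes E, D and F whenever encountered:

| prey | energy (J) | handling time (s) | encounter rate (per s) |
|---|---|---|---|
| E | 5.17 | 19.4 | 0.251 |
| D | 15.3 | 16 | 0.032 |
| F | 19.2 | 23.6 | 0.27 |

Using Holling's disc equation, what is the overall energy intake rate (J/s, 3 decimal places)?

0.547 J/s

Energy encountered per unit search time: 0.251×5.17 + 0.032×15.3 + 0.27×19.2 = 6.971 J/s.
Handling time per unit search time: 0.251×19.4 + 0.032×16 + 0.27×23.6 = 11.75.
Rate = 6.971/(1 + 11.75) = 0.5466 J/s.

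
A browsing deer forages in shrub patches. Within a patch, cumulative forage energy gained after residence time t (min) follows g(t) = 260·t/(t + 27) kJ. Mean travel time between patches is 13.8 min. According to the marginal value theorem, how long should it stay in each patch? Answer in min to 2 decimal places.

Maximise g(t)/(T+t): set derivative to zero → g'(t)(T+t) = g(t).
g'(t) = 260·27/(t + 27)². Setting 260·27/(t+27)² = 260t/[(t+27)(13.8+t)] gives 27(13.8+t) = t(t+27), so t² = 27×13.8 = 372.6.
t* = √372.6 = 19.3 min.

19.30 min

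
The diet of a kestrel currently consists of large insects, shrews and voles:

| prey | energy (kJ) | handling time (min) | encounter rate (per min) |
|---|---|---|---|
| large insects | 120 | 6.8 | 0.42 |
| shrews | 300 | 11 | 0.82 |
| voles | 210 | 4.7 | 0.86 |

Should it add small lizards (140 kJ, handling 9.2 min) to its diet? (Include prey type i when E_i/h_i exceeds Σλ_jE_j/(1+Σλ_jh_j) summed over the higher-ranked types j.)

Intake rate on the current diet: R = (0.42×120 + 0.82×300 + 0.86×210) / (1 + 0.42×6.8 + 0.82×11 + 0.86×4.7) = 477/16.92 = 28.19 kJ/min.
Profitability of small lizards: 140/9.2 = 15.22 kJ/min.
15.22 < 28.19, so adding small lizards would lower the average — exclude it.

No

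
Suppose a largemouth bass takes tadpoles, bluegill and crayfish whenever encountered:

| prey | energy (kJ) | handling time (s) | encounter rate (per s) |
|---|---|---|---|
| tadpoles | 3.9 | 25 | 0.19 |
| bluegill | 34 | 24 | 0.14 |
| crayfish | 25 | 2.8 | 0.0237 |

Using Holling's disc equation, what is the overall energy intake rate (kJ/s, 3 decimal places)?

0.664 kJ/s

R = Σλ_iE_i / (1 + Σλ_ih_i)
Numerator: 0.19×3.9 + 0.14×34 + 0.0237×25 = 6.094
Denominator: 1 + 0.19×25 + 0.14×24 + 0.0237×2.8 = 9.176
R = 6.094/9.176 = 0.664 kJ/s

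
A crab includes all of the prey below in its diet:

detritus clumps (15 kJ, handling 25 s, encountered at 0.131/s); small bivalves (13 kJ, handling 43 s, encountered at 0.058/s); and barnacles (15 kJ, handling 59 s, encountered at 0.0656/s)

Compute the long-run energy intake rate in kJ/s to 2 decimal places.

0.35 kJ/s

Energy encountered per unit search time: 0.131×15 + 0.058×13 + 0.0656×15 = 3.703 kJ/s.
Handling time per unit search time: 0.131×25 + 0.058×43 + 0.0656×59 = 9.639.
Rate = 3.703/(1 + 9.639) = 0.348 kJ/s.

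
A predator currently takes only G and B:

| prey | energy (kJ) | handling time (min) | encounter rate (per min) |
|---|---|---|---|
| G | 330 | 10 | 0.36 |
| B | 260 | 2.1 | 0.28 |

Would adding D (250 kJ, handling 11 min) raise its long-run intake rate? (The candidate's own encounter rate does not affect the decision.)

No

Intake rate on the current diet: R = (0.36×330 + 0.28×260) / (1 + 0.36×10 + 0.28×2.1) = 191.6/5.188 = 36.93 kJ/min.
Profitability of D: 250/11 = 22.73 kJ/min.
22.73 < 36.93, so adding D would lower the average — exclude it.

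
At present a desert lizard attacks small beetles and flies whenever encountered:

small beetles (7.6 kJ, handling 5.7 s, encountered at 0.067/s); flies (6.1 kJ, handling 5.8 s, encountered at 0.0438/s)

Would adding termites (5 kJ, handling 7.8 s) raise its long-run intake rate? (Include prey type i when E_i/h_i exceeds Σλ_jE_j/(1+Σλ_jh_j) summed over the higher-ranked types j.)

On small beetles and flies alone, R = ΣλE/(1+Σλh) = 0.7764/1.636 = 0.4746 kJ/s.
Profitability of termites: 5/7.8 = 0.641 kJ/s.
Since 0.641 > R, including termites increases the long-run rate.

Yes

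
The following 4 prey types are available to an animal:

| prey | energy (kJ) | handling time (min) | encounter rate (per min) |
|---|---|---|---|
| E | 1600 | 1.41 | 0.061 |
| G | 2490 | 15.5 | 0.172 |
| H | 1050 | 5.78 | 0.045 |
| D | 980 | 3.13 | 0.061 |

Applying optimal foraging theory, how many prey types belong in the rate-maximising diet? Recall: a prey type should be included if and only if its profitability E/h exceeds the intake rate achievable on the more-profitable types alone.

Profitabilities (E/h, kJ/min): E 1.13e+03, D 313, H 182, G 161. Add prey in this order while the next type's profitability exceeds the intake rate on those already taken.
Rate on top 1: 89.87. D: 313 > 89.87 → include.
Rate on top 2: 123.2. H: 182 > 123.2 → include.
Rate on top 3: 133.1. G: 161 > 133.1 → include.
Optimal diet: E, D, H, G — 4 of 4 types.

4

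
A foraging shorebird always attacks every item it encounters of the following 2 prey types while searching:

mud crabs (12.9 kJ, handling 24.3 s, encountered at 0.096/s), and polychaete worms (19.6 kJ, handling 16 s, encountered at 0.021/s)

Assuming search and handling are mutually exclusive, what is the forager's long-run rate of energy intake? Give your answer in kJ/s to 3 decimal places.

R = (0.096×12.9 + 0.021×19.6) / (1 + 0.096×24.3 + 0.021×16) = 1.65/3.669 = 0.4497 kJ/s.

0.450 kJ/s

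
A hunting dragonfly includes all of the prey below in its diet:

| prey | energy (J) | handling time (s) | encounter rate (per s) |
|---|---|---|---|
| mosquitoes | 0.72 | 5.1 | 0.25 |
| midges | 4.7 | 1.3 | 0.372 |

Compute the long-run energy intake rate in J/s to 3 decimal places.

Energy encountered per unit search time: 0.25×0.72 + 0.372×4.7 = 1.928 J/s.
Handling time per unit search time: 0.25×5.1 + 0.372×1.3 = 1.759.
Rate = 1.928/(1 + 1.759) = 0.6991 J/s.

0.699 J/s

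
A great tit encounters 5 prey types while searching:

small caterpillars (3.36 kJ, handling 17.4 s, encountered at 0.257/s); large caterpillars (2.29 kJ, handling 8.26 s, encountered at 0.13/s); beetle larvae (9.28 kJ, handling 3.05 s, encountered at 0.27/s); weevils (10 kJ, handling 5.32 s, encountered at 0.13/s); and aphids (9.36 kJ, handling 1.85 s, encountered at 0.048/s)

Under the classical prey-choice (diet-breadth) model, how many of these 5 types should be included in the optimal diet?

3

E/h in descending order: aphids 5.06, beetle larvae 3.04, weevils 1.88, large caterpillars 0.277, small caterpillars 0.193 kJ/s. The optimal diet is the largest prefix of this list for which every included type satisfies E_i/h_i > R on the types above it.
Rate on top 1: 0.4126. beetle larvae: 3.04 > 0.4126 → include.
Rate on top 2: 1.545. weevils: 1.88 > 1.545 → include.
Rate on top 3: 1.634. large caterpillars: 0.277 < 1.634 → exclude; stop.
Optimal diet: aphids, beetle larvae, weevils — 3 of 5 types.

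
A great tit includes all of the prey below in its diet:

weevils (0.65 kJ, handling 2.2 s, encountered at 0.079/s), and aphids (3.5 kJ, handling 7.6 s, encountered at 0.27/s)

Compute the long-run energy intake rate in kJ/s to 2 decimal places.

0.31 kJ/s

R = (0.079×0.65 + 0.27×3.5) / (1 + 0.079×2.2 + 0.27×7.6) = 0.9964/3.226 = 0.3089 kJ/s.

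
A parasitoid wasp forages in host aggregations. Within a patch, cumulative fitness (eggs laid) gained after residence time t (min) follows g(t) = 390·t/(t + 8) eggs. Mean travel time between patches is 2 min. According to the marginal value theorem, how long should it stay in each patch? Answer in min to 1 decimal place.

By the marginal value theorem, leave when the instantaneous gain rate g'(t) equals the habitat-wide average g(t)/(T + t).
g'(t) = 390·8/(t + 8)². Setting 390·8/(t+8)² = 390t/[(t+8)(2+t)] gives 8(2+t) = t(t+8), so t² = 8×2 = 16.
t* = √16 = 4 min.

4.0 min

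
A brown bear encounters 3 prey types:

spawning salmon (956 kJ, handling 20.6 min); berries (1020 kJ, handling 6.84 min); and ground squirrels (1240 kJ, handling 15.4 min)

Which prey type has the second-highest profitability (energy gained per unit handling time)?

ground squirrels

In descending order of E/h:
berries: 1020/6.84 = 149 kJ/min
ground squirrels: 1240/15.4 = 80.5 kJ/min
spawning salmon: 956/20.6 = 46.4 kJ/min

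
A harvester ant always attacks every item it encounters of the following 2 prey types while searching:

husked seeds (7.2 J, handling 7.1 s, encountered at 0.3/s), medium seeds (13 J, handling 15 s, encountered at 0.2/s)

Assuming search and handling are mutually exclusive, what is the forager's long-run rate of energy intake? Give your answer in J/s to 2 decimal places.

Energy encountered per unit search time: 0.3×7.2 + 0.2×13 = 4.76 J/s.
Handling time per unit search time: 0.3×7.1 + 0.2×15 = 5.13.
Rate = 4.76/(1 + 5.13) = 0.7765 J/s.

0.78 J/s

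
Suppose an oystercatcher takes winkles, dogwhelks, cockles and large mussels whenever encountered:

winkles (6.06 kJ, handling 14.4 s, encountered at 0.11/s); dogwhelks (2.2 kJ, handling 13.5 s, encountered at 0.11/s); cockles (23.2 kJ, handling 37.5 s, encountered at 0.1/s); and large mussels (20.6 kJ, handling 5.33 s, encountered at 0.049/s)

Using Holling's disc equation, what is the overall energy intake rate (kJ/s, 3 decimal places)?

R = Σλ_iE_i / (1 + Σλ_ih_i)
Numerator: 0.11×6.06 + 0.11×2.2 + 0.1×23.2 + 0.049×20.6 = 4.238
Denominator: 1 + 0.11×14.4 + 0.11×13.5 + 0.1×37.5 + 0.049×5.33 = 8.08
R = 4.238/8.08 = 0.5245 kJ/s

0.524 kJ/s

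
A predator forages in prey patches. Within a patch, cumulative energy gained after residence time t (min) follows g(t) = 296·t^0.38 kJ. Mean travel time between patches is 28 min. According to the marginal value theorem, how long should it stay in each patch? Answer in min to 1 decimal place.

17.2 min

By the marginal value theorem, leave when the instantaneous gain rate g'(t) equals the habitat-wide average g(t)/(T + t).
g'(t) = 0.38·296·t^-0.62. Setting 0.38·296·t^-0.62 = 296·t^0.38/(28+t) gives 0.38(28+t) = t, so 0.62·t = 0.38×28.
t* = 0.38×28/0.62 = 17.16 min.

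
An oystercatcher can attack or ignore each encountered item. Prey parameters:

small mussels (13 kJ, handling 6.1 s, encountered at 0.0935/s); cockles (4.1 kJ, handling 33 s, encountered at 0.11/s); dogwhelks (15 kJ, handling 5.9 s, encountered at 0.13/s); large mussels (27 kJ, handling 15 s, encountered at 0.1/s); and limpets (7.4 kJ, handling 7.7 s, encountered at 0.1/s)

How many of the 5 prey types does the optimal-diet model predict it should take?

Profitabilities (E/h, kJ/s): dogwhelks 2.54, small mussels 2.13, large mussels 1.8, limpets 0.961, cockles 0.124. Add prey in this order while the next type's profitability exceeds the intake rate on those already taken.
Rate on top 1: 1.104. small mussels: 2.13 > 1.104 → include.
Rate on top 2: 1.354. large mussels: 1.8 > 1.354 → include.
Rate on top 3: 1.529. limpets: 0.961 < 1.529 → exclude; stop.
Optimal diet: dogwhelks, small mussels, large mussels — 3 of 5 types.

3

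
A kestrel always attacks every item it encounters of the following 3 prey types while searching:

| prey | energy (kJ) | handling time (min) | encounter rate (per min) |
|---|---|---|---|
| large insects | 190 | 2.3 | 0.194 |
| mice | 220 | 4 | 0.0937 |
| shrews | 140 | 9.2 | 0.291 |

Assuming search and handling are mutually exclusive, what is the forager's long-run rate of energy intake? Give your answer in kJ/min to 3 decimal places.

R = (0.194×190 + 0.0937×220 + 0.291×140) / (1 + 0.194×2.3 + 0.0937×4 + 0.291×9.2) = 98.21/4.498 = 21.83 kJ/min.

21.834 kJ/min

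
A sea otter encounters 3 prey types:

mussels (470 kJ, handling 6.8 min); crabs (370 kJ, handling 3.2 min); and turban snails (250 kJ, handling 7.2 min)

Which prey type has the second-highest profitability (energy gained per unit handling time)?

In descending order of E/h:
crabs: 370/3.2 = 116 kJ/min
mussels: 470/6.8 = 69.1 kJ/min
turban snails: 250/7.2 = 34.7 kJ/min

mussels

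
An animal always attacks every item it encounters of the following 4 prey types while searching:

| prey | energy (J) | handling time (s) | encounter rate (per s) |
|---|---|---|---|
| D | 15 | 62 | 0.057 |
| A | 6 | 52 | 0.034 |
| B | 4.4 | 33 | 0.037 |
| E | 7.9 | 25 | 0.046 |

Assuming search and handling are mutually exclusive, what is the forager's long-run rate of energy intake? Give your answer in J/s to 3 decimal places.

0.183 J/s

R = (0.057×15 + 0.034×6 + 0.037×4.4 + 0.046×7.9) / (1 + 0.057×62 + 0.034×52 + 0.037×33 + 0.046×25) = 1.585/8.673 = 0.1828 J/s.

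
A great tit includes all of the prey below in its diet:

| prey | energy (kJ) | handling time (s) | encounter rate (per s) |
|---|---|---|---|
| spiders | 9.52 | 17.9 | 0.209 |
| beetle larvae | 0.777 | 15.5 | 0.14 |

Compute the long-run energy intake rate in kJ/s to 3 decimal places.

R = (0.209×9.52 + 0.14×0.777) / (1 + 0.209×17.9 + 0.14×15.5) = 2.098/6.911 = 0.3036 kJ/s.

0.304 kJ/s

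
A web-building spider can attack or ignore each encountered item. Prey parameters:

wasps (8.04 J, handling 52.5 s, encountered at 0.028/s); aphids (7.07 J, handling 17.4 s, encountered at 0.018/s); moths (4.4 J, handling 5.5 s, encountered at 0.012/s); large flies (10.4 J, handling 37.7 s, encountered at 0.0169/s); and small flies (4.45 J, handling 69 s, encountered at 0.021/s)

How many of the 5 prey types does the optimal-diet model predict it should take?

3

Profitabilities (E/h, J/s): moths 0.8, aphids 0.406, large flies 0.276, wasps 0.153, small flies 0.0645. Add prey in this order while the next type's profitability exceeds the intake rate on those already taken.
Rate on top 1: 0.04953. aphids: 0.406 > 0.04953 → include.
Rate on top 2: 0.1306. large flies: 0.276 > 0.1306 → include.
Rate on top 3: 0.1765. wasps: 0.153 < 0.1765 → exclude; stop.
Optimal diet: moths, aphids, large flies — 3 of 5 types.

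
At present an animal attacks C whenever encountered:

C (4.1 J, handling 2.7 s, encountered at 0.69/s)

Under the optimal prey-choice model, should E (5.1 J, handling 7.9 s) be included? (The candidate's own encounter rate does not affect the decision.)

No

Intake rate on the current diet: R = (0.69×4.1) / (1 + 0.69×2.7) = 2.829/2.863 = 0.9881 J/s.
Profitability of E: 5.1/7.9 = 0.6456 J/s.
Since 0.6456 < R, time spent handling E is better spent searching.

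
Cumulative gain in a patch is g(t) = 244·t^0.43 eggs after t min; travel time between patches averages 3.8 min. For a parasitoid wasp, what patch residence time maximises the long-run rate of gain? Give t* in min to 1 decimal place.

Maximise g(t)/(T+t): set derivative to zero → g'(t)(T+t) = g(t).
g'(t) = 0.43·244·t^-0.57. Setting 0.43·244·t^-0.57 = 244·t^0.43/(3.8+t) gives 0.43(3.8+t) = t, so 0.57·t = 0.43×3.8.
t* = 0.43×3.8/0.57 = 2.867 min.

2.9 min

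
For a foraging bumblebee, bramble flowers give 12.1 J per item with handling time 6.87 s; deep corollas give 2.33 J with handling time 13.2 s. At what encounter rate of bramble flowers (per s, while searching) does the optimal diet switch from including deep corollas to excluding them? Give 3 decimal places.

0.016 per s

The zero-one rule: include deep corollas iff E₂/h₂ > λE₁/(1+λh₁). Equality gives the switch point.
λE₁h₂ = E₂ + λE₂h₁ ⇒ λ = E₂/(E₁h₂ − E₂h₁) = 2.33/(159.7 − 16.01) = 0.01621 per s.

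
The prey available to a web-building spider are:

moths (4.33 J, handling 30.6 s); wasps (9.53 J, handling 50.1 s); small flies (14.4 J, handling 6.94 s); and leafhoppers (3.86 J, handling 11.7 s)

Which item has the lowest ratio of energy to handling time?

moths

In descending order of E/h:
small flies: 14.4/6.94 = 2.07 J/s
leafhoppers: 3.86/11.7 = 0.33 J/s
wasps: 9.53/50.1 = 0.19 J/s
moths: 4.33/30.6 = 0.142 J/s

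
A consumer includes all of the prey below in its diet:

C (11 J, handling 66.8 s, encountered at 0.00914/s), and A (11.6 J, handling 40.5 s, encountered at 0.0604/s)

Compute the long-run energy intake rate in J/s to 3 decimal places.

0.197 J/s

Energy encountered per unit search time: 0.00914×11 + 0.0604×11.6 = 0.8012 J/s.
Handling time per unit search time: 0.00914×66.8 + 0.0604×40.5 = 3.057.
Rate = 0.8012/(1 + 3.057) = 0.1975 J/s.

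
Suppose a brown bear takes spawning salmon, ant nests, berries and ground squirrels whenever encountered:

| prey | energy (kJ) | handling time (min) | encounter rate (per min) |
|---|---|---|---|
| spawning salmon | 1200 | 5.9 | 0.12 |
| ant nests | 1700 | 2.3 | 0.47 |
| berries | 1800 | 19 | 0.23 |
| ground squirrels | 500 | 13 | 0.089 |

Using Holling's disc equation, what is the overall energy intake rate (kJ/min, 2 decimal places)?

168.53 kJ/min

R = Σλ_iE_i / (1 + Σλ_ih_i)
Numerator: 0.12×1200 + 0.47×1700 + 0.23×1800 + 0.089×500 = 1402
Denominator: 1 + 0.12×5.9 + 0.47×2.3 + 0.23×19 + 0.089×13 = 8.316
R = 1402/8.316 = 168.5 kJ/min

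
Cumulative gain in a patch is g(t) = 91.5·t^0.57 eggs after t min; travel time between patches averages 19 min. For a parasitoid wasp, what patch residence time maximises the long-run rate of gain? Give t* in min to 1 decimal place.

25.2 min

By the marginal value theorem, leave when the instantaneous gain rate g'(t) equals the habitat-wide average g(t)/(T + t).
g'(t) = 0.57·91.5·t^-0.43. Setting 0.57·91.5·t^-0.43 = 91.5·t^0.57/(19+t) gives 0.57(19+t) = t, so 0.43·t = 0.57×19.
t* = 0.57×19/0.43 = 25.19 min.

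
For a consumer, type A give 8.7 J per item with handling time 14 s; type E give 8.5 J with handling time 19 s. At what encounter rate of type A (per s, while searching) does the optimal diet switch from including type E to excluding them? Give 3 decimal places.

The zero-one rule: include type E iff E₂/h₂ > λE₁/(1+λh₁). Equality gives the switch point.
λE₁h₂ = E₂ + λE₂h₁ ⇒ λ = E₂/(E₁h₂ − E₂h₁) = 8.5/(165.3 − 119) = 0.1836 per s.

0.184 per s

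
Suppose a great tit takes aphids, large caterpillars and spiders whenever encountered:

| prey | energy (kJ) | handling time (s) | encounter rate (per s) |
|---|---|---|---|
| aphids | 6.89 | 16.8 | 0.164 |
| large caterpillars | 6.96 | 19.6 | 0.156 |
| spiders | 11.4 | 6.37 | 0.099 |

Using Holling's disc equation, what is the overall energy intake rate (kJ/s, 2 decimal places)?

0.45 kJ/s

R = Σλ_iE_i / (1 + Σλ_ih_i)
Numerator: 0.164×6.89 + 0.156×6.96 + 0.099×11.4 = 3.344
Denominator: 1 + 0.164×16.8 + 0.156×19.6 + 0.099×6.37 = 7.443
R = 3.344/7.443 = 0.4493 kJ/s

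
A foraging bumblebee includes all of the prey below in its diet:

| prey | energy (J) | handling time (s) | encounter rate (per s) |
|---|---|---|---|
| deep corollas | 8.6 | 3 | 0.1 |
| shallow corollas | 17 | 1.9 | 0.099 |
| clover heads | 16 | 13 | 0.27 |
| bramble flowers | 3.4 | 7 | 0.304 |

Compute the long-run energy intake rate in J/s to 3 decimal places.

1.108 J/s

Energy encountered per unit search time: 0.1×8.6 + 0.099×17 + 0.27×16 + 0.304×3.4 = 7.897 J/s.
Handling time per unit search time: 0.1×3 + 0.099×1.9 + 0.27×13 + 0.304×7 = 6.126.
Rate = 7.897/(1 + 6.126) = 1.108 J/s.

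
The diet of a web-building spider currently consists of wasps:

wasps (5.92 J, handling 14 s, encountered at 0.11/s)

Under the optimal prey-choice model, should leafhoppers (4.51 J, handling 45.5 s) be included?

No

Intake rate on the current diet: R = (0.11×5.92) / (1 + 0.11×14) = 0.6512/2.54 = 0.2564 J/s.
leafhoppers: E/h = 4.51/45.5 = 0.09912 J/s.
Since 0.09912 < R, time spent handling leafhoppers is better spent searching.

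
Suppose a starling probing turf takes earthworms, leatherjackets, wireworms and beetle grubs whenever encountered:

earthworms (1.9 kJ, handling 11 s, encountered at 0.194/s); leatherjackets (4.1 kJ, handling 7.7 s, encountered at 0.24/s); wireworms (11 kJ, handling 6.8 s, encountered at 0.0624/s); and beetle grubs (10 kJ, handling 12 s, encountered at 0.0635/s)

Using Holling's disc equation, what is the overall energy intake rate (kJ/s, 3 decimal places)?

0.434 kJ/s

Energy encountered per unit search time: 0.194×1.9 + 0.24×4.1 + 0.0624×11 + 0.0635×10 = 2.674 kJ/s.
Handling time per unit search time: 0.194×11 + 0.24×7.7 + 0.0624×6.8 + 0.0635×12 = 5.168.
Rate = 2.674/(1 + 5.168) = 0.4335 kJ/s.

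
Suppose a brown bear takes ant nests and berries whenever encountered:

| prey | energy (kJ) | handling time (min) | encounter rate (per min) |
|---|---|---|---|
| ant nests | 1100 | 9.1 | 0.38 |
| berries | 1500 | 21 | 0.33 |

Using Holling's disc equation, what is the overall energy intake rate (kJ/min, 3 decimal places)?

R = Σλ_iE_i / (1 + Σλ_ih_i)
Numerator: 0.38×1100 + 0.33×1500 = 913
Denominator: 1 + 0.38×9.1 + 0.33×21 = 11.39
R = 913/11.39 = 80.17 kJ/min

80.172 kJ/min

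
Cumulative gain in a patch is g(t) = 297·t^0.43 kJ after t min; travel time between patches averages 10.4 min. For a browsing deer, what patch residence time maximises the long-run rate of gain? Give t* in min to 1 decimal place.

Maximise g(t)/(T+t): set derivative to zero → g'(t)(T+t) = g(t).
g'(t) = 0.43·297·t^-0.57. Setting 0.43·297·t^-0.57 = 297·t^0.43/(10.4+t) gives 0.43(10.4+t) = t, so 0.57·t = 0.43×10.4.
t* = 0.43×10.4/0.57 = 7.846 min.

7.8 min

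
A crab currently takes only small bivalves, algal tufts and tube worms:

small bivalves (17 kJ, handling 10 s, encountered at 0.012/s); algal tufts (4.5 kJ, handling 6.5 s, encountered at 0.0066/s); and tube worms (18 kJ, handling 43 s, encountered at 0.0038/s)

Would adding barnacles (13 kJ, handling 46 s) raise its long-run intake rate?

On small bivalves, algal tufts and tube worms alone, R = ΣλE/(1+Σλh) = 0.3021/1.326 = 0.2278 kJ/s.
barnacles: E/h = 13/46 = 0.2826 kJ/s.
0.2826 > 0.2278, so adding barnacles raises the average — include it.

Yes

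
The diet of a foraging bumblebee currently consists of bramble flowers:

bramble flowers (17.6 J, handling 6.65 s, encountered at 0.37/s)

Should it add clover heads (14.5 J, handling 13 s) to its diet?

No

Intake rate on the current diet: R = (0.37×17.6) / (1 + 0.37×6.65) = 6.512/3.461 = 1.882 J/s.
Profitability of clover heads: 14.5/13 = 1.115 J/s.
1.115 < 1.882, so adding clover heads would lower the average — exclude it.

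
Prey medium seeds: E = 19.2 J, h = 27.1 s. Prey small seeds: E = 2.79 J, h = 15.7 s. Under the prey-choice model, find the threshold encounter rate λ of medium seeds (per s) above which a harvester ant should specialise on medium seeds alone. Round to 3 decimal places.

Drop small seeds once their profitability E₂/h₂ falls below the rate achievable on medium seeds alone: E₂/h₂ = λE₁/(1 + λh₁).
Solve for λ: λE₁h₂ = E₂(1 + λh₁) → λ(E₁h₂ − E₂h₁) = E₂ → λ = E₂/(E₁h₂ − E₂h₁).
λ = 2.79/(19.2×15.7 − 2.79×27.1) = 2.79/225.8 = 0.01235 per s.

0.012 per s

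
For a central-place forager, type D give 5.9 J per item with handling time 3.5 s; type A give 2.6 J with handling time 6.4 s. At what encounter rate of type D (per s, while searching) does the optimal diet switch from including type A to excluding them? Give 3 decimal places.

0.091 per s

Drop type A once their profitability E₂/h₂ falls below the rate achievable on type D alone: E₂/h₂ = λE₁/(1 + λh₁).
Solve for λ: λE₁h₂ = E₂(1 + λh₁) → λ(E₁h₂ − E₂h₁) = E₂ → λ = E₂/(E₁h₂ − E₂h₁).
λ = 2.6/(5.9×6.4 − 2.6×3.5) = 2.6/28.66 = 0.09072 per s.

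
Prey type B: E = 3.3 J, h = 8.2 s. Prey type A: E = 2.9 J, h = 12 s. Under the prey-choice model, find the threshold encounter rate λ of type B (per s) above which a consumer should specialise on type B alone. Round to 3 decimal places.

At the threshold, the rate on type B alone equals the profitability of type A: λ·3.3/(1 + λ·8.2) = 2.9/12 = 0.2417.
Rearranging, λ(3.3 − 0.2417×8.2) = 0.2417, so λ = 0.2417/1.318 = 0.1833 per s.

0.183 per s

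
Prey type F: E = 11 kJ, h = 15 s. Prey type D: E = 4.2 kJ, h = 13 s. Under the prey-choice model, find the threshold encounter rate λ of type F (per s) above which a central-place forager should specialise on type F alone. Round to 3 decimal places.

At the threshold, the rate on type F alone equals the profitability of type D: λ·11/(1 + λ·15) = 4.2/13 = 0.3231.
Rearranging, λ(11 − 0.3231×15) = 0.3231, so λ = 0.3231/6.154 = 0.0525 per s.

0.053 per s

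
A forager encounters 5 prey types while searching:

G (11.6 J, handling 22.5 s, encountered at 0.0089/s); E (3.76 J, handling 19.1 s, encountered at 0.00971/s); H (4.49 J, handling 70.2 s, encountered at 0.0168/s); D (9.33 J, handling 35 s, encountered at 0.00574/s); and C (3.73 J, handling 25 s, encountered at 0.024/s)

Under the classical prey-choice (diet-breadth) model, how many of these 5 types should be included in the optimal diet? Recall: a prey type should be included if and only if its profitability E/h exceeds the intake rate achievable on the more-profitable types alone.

4

E/h in descending order: G 0.516, D 0.267, E 0.197, C 0.149, H 0.064 J/s. The optimal diet is the largest prefix of this list for which every included type satisfies E_i/h_i > R on the types above it.
Rate on top 1: 0.08602. D: 0.267 > 0.08602 → include.
Rate on top 2: 0.1119. E: 0.197 > 0.1119 → include.
Rate on top 3: 0.1218. C: 0.149 > 0.1218 → include.
Rate on top 4: 0.1293. H: 0.064 < 0.1293 → exclude; stop.
Optimal diet: G, D, E, C — 4 of 5 types.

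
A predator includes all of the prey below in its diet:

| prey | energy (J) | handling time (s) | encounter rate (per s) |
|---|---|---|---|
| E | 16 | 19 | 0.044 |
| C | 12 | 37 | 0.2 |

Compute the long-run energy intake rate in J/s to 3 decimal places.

0.336 J/s

R = (0.044×16 + 0.2×12) / (1 + 0.044×19 + 0.2×37) = 3.104/9.236 = 0.3361 J/s.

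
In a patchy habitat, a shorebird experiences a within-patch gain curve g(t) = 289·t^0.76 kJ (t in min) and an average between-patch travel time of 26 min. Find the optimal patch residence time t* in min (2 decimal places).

82.33 min

Optimal t* satisfies g'(t*) = g(t*)/(T + t*).
g'(t) = 0.76·289·t^-0.24. Setting 0.76·289·t^-0.24 = 289·t^0.76/(26+t) gives 0.76(26+t) = t, so 0.24·t = 0.76×26.
t* = 0.76×26/0.24 = 82.33 min.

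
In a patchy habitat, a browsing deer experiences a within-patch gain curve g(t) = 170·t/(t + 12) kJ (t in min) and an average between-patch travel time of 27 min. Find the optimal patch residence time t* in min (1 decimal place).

Optimal t* satisfies g'(t*) = g(t*)/(T + t*).
g'(t) = 170·12/(t + 12)². Setting 170·12/(t+12)² = 170t/[(t+12)(27+t)] gives 12(27+t) = t(t+12), so t² = 12×27 = 324.
t* = √324 = 18 min.

18.0 min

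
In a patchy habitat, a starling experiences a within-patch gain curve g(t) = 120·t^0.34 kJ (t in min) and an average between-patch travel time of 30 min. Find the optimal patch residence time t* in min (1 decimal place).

15.5 min

Maximise g(t)/(T+t): set derivative to zero → g'(t)(T+t) = g(t).
g'(t) = 0.34·120·t^-0.66. Setting 0.34·120·t^-0.66 = 120·t^0.34/(30+t) gives 0.34(30+t) = t, so 0.66·t = 0.34×30.
t* = 0.34×30/0.66 = 15.45 min.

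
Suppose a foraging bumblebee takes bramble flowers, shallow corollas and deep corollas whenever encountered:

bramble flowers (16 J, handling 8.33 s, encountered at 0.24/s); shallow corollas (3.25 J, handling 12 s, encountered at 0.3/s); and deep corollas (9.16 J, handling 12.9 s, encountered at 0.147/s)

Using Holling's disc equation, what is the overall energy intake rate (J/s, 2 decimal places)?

0.73 J/s

R = Σλ_iE_i / (1 + Σλ_ih_i)
Numerator: 0.24×16 + 0.3×3.25 + 0.147×9.16 = 6.162
Denominator: 1 + 0.24×8.33 + 0.3×12 + 0.147×12.9 = 8.495
R = 6.162/8.495 = 0.7253 J/s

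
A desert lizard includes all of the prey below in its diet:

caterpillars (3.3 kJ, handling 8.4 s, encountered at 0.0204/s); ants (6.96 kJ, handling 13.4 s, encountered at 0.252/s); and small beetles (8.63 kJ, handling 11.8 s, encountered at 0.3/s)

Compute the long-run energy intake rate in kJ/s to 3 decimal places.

R = (0.0204×3.3 + 0.252×6.96 + 0.3×8.63) / (1 + 0.0204×8.4 + 0.252×13.4 + 0.3×11.8) = 4.41/8.088 = 0.5453 kJ/s.

0.545 kJ/s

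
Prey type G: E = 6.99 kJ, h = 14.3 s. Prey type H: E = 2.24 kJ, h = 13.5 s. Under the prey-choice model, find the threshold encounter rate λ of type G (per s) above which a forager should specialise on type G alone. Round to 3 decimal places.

Drop type H once their profitability E₂/h₂ falls below the rate achievable on type G alone: E₂/h₂ = λE₁/(1 + λh₁).
Solve for λ: λE₁h₂ = E₂(1 + λh₁) → λ(E₁h₂ − E₂h₁) = E₂ → λ = E₂/(E₁h₂ − E₂h₁).
λ = 2.24/(6.99×13.5 − 2.24×14.3) = 2.24/62.33 = 0.03594 per s.

0.036 per s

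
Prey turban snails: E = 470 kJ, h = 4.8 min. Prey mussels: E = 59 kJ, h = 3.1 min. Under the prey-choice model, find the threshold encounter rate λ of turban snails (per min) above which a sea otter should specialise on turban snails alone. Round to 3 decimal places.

0.050 per min

Drop mussels once their profitability E₂/h₂ falls below the rate achievable on turban snails alone: E₂/h₂ = λE₁/(1 + λh₁).
Solve for λ: λE₁h₂ = E₂(1 + λh₁) → λ(E₁h₂ − E₂h₁) = E₂ → λ = E₂/(E₁h₂ − E₂h₁).
λ = 59/(470×3.1 − 59×4.8) = 59/1174 = 0.05026 per min.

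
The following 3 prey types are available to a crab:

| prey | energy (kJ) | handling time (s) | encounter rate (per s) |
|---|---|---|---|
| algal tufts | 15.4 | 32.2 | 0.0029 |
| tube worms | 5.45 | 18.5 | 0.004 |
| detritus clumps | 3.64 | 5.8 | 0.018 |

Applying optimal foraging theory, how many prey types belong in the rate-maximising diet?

Rank by E/h (kJ/s): detritus clumps 0.628, algal tufts 0.478, tube worms 0.295. Include each in turn until the next type's E/h falls below the running intake rate.
Rate on top 1: 0.05933. algal tufts: 0.478 > 0.05933 → include.
Rate on top 2: 0.09199. tube worms: 0.295 > 0.09199 → include.
Optimal diet: detritus clumps, algal tufts, tube worms — 3 of 3 types.

3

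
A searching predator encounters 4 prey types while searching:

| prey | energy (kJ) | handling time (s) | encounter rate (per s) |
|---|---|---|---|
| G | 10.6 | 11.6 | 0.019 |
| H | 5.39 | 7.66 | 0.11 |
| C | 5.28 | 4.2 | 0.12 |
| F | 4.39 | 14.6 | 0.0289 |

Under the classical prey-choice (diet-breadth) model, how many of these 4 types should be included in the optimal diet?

E/h in descending order: C 1.26, G 0.914, H 0.704, F 0.301 kJ/s. The optimal diet is the largest prefix of this list for which every included type satisfies E_i/h_i > R on the types above it.
Rate on top 1: 0.4213. G: 0.914 > 0.4213 → include.
Rate on top 2: 0.4842. H: 0.704 > 0.4842 → include.
Rate on top 3: 0.5563. F: 0.301 < 0.5563 → exclude; stop.
Optimal diet: C, G, H — 3 of 4 types.

3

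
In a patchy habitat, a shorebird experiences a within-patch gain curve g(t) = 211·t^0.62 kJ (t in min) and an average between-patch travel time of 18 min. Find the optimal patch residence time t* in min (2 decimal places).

By the marginal value theorem, leave when the instantaneous gain rate g'(t) equals the habitat-wide average g(t)/(T + t).
g'(t) = 0.62·211·t^-0.38. Setting 0.62·211·t^-0.38 = 211·t^0.62/(18+t) gives 0.62(18+t) = t, so 0.38·t = 0.62×18.
t* = 0.62×18/0.38 = 29.37 min.

29.37 min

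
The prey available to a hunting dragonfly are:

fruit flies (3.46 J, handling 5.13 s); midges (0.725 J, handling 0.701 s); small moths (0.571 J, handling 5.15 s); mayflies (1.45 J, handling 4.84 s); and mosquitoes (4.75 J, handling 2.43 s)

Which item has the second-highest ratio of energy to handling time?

midges

In descending order of E/h:
mosquitoes: 4.75/2.43 = 1.95 J/s
midges: 0.725/0.701 = 1.03 J/s
fruit flies: 3.46/5.13 = 0.674 J/s
mayflies: 1.45/4.84 = 0.3 J/s
small moths: 0.571/5.15 = 0.111 J/s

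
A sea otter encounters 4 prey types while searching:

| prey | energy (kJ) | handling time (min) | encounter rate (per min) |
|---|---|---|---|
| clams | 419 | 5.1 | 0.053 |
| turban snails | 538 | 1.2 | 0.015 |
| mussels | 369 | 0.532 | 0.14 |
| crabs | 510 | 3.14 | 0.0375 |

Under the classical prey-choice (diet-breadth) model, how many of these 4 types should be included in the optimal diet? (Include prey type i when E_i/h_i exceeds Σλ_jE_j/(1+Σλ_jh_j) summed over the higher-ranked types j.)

Rank by E/h (kJ/min): mussels 694, turban snails 448, crabs 162, clams 82.2. Include each in turn until the next type's E/h falls below the running intake rate.
Rate on top 1: 48.08. turban snails: 448 > 48.08 → include.
Rate on top 2: 54.67. crabs: 162 > 54.67 → include.
Rate on top 3: 65.16. clams: 82.2 > 65.16 → include.
Optimal diet: mussels, turban snails, crabs, clams — 4 of 4 types.

4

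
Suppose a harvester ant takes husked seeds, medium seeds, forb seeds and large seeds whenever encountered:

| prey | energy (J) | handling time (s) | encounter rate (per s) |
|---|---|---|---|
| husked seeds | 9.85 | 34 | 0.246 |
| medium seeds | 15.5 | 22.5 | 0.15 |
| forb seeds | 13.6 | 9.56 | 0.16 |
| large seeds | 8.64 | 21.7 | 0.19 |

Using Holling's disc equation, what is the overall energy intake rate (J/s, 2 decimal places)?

R = (0.246×9.85 + 0.15×15.5 + 0.16×13.6 + 0.19×8.64) / (1 + 0.246×34 + 0.15×22.5 + 0.16×9.56 + 0.19×21.7) = 8.566/18.39 = 0.4657 J/s.

0.47 J/s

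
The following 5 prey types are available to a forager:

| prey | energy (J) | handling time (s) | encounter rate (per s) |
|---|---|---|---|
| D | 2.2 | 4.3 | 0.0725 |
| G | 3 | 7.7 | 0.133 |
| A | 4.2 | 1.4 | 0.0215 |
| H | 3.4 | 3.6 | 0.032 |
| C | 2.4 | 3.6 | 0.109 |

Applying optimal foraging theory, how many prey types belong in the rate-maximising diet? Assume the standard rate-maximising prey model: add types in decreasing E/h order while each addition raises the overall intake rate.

E/h in descending order: A 3, H 0.944, C 0.667, D 0.512, G 0.39 J/s. The optimal diet is the largest prefix of this list for which every included type satisfies E_i/h_i > R on the types above it.
Rate on top 1: 0.08766. H: 0.944 > 0.08766 → include.
Rate on top 2: 0.1738. C: 0.667 > 0.1738 → include.
Rate on top 3: 0.2996. D: 0.512 > 0.2996 → include.
Rate on top 4: 0.3353. G: 0.39 > 0.3353 → include.
Optimal diet: A, H, C, D, G — 5 of 5 types.

5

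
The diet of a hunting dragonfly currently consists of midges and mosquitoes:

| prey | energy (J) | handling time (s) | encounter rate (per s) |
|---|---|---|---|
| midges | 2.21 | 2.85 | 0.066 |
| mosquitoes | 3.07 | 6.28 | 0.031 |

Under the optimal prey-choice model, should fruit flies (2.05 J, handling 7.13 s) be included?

Yes

On midges and mosquitoes alone, R = ΣλE/(1+Σλh) = 0.241/1.383 = 0.1743 J/s.
Profitability of fruit flies: 2.05/7.13 = 0.2875 J/s.
Since 0.2875 > R, including fruit flies increases the long-run rate.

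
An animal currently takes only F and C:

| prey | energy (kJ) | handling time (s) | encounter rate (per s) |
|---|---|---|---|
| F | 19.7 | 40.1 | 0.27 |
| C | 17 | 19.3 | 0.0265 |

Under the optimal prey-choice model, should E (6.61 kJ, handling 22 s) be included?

On F and C alone, R = ΣλE/(1+Σλh) = 5.769/12.34 = 0.4676 kJ/s.
Profitability of E: 6.61/22 = 0.3005 kJ/s.
0.3005 < 0.4676, so adding E would lower the average — exclude it.

No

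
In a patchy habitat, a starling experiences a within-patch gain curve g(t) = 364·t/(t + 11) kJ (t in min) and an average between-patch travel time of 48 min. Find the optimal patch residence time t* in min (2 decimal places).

22.98 min

By the marginal value theorem, leave when the instantaneous gain rate g'(t) equals the habitat-wide average g(t)/(T + t).
g'(t) = 364·11/(t + 11)². Setting 364·11/(t+11)² = 364t/[(t+11)(48+t)] gives 11(48+t) = t(t+11), so t² = 11×48 = 528.
t* = √528 = 22.98 min.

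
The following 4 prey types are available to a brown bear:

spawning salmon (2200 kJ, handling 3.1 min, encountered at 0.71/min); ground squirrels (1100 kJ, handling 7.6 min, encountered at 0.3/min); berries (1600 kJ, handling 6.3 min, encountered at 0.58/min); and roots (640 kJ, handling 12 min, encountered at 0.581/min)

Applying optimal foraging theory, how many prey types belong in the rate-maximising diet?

Profitabilities (E/h, kJ/min): spawning salmon 710, berries 254, ground squirrels 145, roots 53.3. Add prey in this order while the next type's profitability exceeds the intake rate on those already taken.
Rate on top 1: 488. berries: 254 < 488 → exclude; stop.
Optimal diet: spawning salmon — 1 of 4 types.

1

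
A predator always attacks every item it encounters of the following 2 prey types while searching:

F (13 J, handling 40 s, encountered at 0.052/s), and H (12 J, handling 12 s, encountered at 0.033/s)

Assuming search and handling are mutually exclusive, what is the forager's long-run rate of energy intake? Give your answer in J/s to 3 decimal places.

R = (0.052×13 + 0.033×12) / (1 + 0.052×40 + 0.033×12) = 1.072/3.476 = 0.3084 J/s.

0.308 J/s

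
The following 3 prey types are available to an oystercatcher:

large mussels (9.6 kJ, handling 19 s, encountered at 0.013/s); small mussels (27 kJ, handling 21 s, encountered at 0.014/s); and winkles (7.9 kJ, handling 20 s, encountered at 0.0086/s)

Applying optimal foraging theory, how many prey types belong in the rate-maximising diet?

Profitabilities (E/h, kJ/s): small mussels 1.29, large mussels 0.505, winkles 0.395. Add prey in this order while the next type's profitability exceeds the intake rate on those already taken.
Rate on top 1: 0.2921. large mussels: 0.505 > 0.2921 → include.
Rate on top 2: 0.3263. winkles: 0.395 > 0.3263 → include.
Optimal diet: small mussels, large mussels, winkles — 3 of 3 types.

3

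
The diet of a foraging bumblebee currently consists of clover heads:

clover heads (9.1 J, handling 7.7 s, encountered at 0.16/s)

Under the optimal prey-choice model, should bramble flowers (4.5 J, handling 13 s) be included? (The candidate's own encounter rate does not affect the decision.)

On clover heads alone, R = ΣλE/(1+Σλh) = 1.456/2.232 = 0.6523 J/s.
Profitability of bramble flowers: 4.5/13 = 0.3462 J/s.
Since 0.3462 < R, time spent handling bramble flowers is better spent searching.

No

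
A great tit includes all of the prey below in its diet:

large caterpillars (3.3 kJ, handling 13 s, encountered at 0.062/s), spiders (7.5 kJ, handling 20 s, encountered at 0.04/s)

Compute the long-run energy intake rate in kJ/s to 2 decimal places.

0.19 kJ/s

Energy encountered per unit search time: 0.062×3.3 + 0.04×7.5 = 0.5046 kJ/s.
Handling time per unit search time: 0.062×13 + 0.04×20 = 1.606.
Rate = 0.5046/(1 + 1.606) = 0.1936 kJ/s.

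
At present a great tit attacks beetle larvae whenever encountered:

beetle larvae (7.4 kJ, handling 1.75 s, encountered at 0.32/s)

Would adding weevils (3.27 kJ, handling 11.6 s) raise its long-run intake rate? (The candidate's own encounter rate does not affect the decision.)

No

Intake rate on the current diet: R = (0.32×7.4) / (1 + 0.32×1.75) = 2.368/1.56 = 1.518 kJ/s.
weevils: E/h = 3.27/11.6 = 0.2819 kJ/s.
Since 0.2819 < R, time spent handling weevils is better spent searching.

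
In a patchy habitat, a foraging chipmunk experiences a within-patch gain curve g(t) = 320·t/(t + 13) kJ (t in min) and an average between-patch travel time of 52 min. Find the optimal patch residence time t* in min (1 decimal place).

Optimal t* satisfies g'(t*) = g(t*)/(T + t*).
g'(t) = 320·13/(t + 13)². Setting 320·13/(t+13)² = 320t/[(t+13)(52+t)] gives 13(52+t) = t(t+13), so t² = 13×52 = 676.
t* = √676 = 26 min.

26.0 min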